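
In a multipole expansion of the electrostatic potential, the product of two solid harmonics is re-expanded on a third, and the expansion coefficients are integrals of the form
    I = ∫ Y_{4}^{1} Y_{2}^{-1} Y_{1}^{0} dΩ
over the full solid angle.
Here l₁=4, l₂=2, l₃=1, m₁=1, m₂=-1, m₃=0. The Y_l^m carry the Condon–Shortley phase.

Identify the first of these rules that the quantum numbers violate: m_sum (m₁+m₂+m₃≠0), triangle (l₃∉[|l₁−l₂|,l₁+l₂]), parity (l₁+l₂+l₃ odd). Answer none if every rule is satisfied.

triangle

azimuthal sum: 1 − 1 + 0 = 0  ✓
2 ≤ 1 ≤ 6 (triangle on l)  ✗
L = 4 + 2 + 1 = 7 (odd)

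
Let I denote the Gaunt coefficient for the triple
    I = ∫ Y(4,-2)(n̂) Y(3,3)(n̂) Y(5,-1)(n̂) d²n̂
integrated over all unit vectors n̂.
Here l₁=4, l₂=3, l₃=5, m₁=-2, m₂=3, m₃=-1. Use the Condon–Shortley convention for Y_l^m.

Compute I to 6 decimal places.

m-sum 0 ✓  L=12 even ✓  1≤5≤7 ✓
Π(2lᵢ+1) = 9×7×11 = 693
triangle coeff Δ(4,3,5) = 1/180180
Σ_t [0,2]: t=0:+1/576 t=1:−1/144 t=2:+1/576 = -1/288
(3j)²=20/1001 [(4 3 5; 0 0 0)], sign=+1
Σ_t [2,2]: t=2:+1/2304 = 1/2304
(3j)²=75/4004 [(4 3 5; -2 3 -1)], sign=+1
⇒ 4πI² = 3375/13013
I = (+1)√(3375/13013/(4π)) = 0.14366244

0.143662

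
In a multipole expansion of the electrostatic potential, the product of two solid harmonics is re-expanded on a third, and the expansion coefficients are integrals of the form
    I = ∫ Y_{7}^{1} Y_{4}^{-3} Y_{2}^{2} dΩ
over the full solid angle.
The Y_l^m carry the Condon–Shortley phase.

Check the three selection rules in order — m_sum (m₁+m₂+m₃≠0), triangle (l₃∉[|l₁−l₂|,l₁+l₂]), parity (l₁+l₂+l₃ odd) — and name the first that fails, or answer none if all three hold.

triangle

m₁+m₂+m₃ = 1 − 3 + 2 = 0  ✓
triangle: |7−4|=3 ≤ l₃=2 ≤ 7+4=11  ✗
parity: l₁+l₂+l₃ = 13 is odd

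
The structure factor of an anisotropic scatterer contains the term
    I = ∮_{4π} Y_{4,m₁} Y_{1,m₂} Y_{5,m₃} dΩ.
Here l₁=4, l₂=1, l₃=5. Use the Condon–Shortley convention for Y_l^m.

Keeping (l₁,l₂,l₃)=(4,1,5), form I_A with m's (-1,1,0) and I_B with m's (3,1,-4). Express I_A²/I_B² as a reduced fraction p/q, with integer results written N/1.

5/18

Shared (l₁,l₂,l₃)=(4,1,5): N and (l;000)² cancel in I_A²/I_B².
A: Δ = 0!·8!·2!/11! = 1/495; Racah Σ t=0..0: t=0:+1/1440 = 1/1440; ⇒ 3j(4 1 5; -1 1 0)² = 2/99, sgn -1
B: Δ = 0!·8!·2!/11! = 1/495; Racah Σ t=0..0: t=0:+1/10080 = 1/10080; ⇒ 3j(4 1 5; 3 1 -4)² = 4/55, sgn -1
I_A²/I_B² = (2/99)/(4/55) = 5/18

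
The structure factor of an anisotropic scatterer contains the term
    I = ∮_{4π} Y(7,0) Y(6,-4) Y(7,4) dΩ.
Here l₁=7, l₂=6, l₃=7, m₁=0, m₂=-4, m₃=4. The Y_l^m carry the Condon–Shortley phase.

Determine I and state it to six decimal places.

Checks pass: Σm=0; 20 even; l₃=7∈[1,13].
(2·7+1)(2·6+1)(2·7+1) = 2925
Δ: 6! 8! 6! / 21! → 1/2444321880
sum: t=0:+1/2612736000 t=1:−1/20736000 t=2:+1/1658880 t=3:−1/746496 t=4:+1/1658880 t=5:−1/20736000 t=6:+1/2612736000 = -1/4354560
3j²(7 6 7; 0 0 0) = Δ·Π!·Σ² = 1000/138567  (sign +1)
sum: t=0:+1/174182400 t=1:−1/20736000 t=2:+1/24883200 = -1/435456000
3j²(7 6 7; 0 -4 4) = Δ·Π!·Σ² = 2/20995  (sign +1)
combine: 4πI² = 2925·1000/138567·2/20995 = 30000/14919047
take √, sign +1: I = 0.01264984

0.012650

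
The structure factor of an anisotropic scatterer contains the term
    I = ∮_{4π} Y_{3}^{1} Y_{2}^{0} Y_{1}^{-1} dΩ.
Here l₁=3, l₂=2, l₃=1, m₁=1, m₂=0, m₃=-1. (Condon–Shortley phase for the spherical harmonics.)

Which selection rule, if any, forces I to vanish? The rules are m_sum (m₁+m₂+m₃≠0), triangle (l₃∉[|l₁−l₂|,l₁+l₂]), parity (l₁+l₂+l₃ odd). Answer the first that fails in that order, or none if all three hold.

Σmᵢ = 0  ✓
l₃∈[|l₁−l₂|,l₁+l₂]=[1,5], have l₃=1  ✓
Σlᵢ = 6 ⇒ even  ✓

none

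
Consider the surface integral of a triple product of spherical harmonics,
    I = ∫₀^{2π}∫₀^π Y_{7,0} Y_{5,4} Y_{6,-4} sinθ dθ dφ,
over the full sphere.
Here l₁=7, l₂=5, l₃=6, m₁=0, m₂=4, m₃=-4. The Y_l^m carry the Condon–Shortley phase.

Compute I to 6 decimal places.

0.150533

Checks pass: Σm=0; 18 even; l₃=6∈[2,12].
(2·7+1)(2·5+1)(2·6+1) = 2145
Δ: 6! 8! 4! / 19! → 1/174594420
sum: t=1:−1/4147200 t=2:+1/207360 t=3:−1/82944 t=4:+1/207360 t=5:−1/4147200 = -1/345600
3j²(7 5 6; 0 0 0) = Δ·Π!·Σ² = 420/46189  (sign -1)
sum: t=5:−1/4147200 t=6:+1/21772800 = -17/87091200
3j²(7 5 6; 0 4 -4) = Δ·Π!·Σ² = 119/8151  (sign -1)
combine: 4πI² = 2145·420/46189·119/8151 = 14700/51623
take √, sign +1: I = 0.15053314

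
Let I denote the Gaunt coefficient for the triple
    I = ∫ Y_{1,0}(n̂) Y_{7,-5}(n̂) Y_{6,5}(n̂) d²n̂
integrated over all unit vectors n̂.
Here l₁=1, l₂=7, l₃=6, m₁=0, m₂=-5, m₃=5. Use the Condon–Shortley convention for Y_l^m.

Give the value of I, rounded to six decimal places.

m-sum 0 ✓  L=14 even ✓  6≤6≤8 ✓
Π(2lᵢ+1) = 3×15×13 = 585
triangle coeff Δ(1,7,6) = 1/1365
Σ_t [1,1]: t=1:−1/518400 = -1/518400
(3j)²=7/195 [(1 7 6; 0 0 0)], sign=-1
Σ_t [1,1]: t=1:−1/39916800 = -1/39916800
(3j)²=8/455 [(1 7 6; 0 -5 5)], sign=+1
⇒ 4πI² = 24/65
I = (-1)√(24/65/(4π)) = -0.17141310

-0.171413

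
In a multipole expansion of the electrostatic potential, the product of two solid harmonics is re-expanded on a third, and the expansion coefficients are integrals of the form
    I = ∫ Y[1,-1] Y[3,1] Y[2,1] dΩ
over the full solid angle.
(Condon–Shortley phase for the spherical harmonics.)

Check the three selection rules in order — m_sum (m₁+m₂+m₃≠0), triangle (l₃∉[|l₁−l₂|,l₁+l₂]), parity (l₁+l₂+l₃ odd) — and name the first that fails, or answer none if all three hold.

m₁+m₂+m₃ = -1 + 1 + 1 = 1  ✗
triangle: |1−3|=2 ≤ l₃=2 ≤ 1+3=4
parity: l₁+l₂+l₃ = 6 is even

m_sum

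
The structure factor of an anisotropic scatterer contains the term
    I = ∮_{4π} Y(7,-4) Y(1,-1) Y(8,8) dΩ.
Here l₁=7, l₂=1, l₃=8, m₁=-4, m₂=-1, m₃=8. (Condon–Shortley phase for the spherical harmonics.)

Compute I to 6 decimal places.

0.000000

-4 − 1 + 8 = 3 ≠ 0: azimuthal integral kills it; I = 0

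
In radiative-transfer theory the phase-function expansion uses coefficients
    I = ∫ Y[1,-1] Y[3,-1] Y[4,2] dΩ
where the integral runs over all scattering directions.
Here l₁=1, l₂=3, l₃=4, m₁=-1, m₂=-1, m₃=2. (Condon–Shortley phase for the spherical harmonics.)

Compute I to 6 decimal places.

Rules hold: Σm=0, L=8 even, 2≤4≤4.
N = 3·7·9 = 189
Δ = 0!·2!·6!/9! = 1/252
Racah Σ t=0..0: t=0:+1/36 = 1/36
⇒ 3j(1 3 4; 0 0 0)² = 4/63, sgn +1
Racah Σ t=0..0: t=0:+1/96 = 1/96
⇒ 3j(1 3 4; -1 -1 2)² = 5/84, sgn +1
4πI² = N·(3j₀)²·(3jₘ)² = 5/7
I = +1·√(0.714286/4π) = 0.23841361

0.238414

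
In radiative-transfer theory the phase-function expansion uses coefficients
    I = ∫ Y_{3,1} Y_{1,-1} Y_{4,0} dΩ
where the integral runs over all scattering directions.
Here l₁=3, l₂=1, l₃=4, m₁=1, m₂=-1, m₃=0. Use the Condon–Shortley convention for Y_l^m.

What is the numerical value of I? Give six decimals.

0.150786

Checks pass: Σm=0; 8 even; l₃=4∈[2,4].
(2·3+1)(2·1+1)(2·4+1) = 189
Δ: 0! 6! 2! / 9! → 1/252
sum: t=0:+1/36 = 1/36
3j²(3 1 4; 0 0 0) = Δ·Π!·Σ² = 4/63  (sign +1)
sum: t=0:+1/96 = 1/96
3j²(3 1 4; 1 -1 0) = Δ·Π!·Σ² = 1/42  (sign +1)
combine: 4πI² = 189·4/63·1/42 = 2/7
take √, sign +1: I = 0.15078601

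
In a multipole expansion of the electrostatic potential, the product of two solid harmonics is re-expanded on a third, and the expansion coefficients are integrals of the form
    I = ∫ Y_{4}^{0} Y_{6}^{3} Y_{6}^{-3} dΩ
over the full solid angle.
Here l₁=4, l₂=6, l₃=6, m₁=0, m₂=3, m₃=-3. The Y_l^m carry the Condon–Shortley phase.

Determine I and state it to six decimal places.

0.081461

Checks pass: Σm=0; 16 even; l₃=6∈[2,10].
(2·4+1)(2·6+1)(2·6+1) = 1521
Δ: 4! 4! 8! / 17! → 1/15315300
sum: t=0:+1/829440 t=1:−1/25920 t=2:+1/9216 t=3:−1/25920 t=4:+1/829440 = 7/207360
3j²(4 6 6; 0 0 0) = Δ·Π!·Σ² = 28/2431  (sign +1)
sum: t=1:−1/1451520 t=2:+1/80640 t=3:−1/51840 t=4:+1/414720 = -1/193536
3j²(4 6 6; 0 3 -3) = Δ·Π!·Σ² = 81/17017  (sign +1)
combine: 4πI² = 1521·28/2431·81/17017 = 2916/34969
take √, sign +1: I = 0.08146053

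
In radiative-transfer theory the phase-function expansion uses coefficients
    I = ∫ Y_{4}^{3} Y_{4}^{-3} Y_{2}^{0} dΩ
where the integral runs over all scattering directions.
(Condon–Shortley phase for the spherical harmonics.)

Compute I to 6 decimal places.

Rules hold: Σm=0, L=10 even, 0≤2≤8.
N = 9·9·5 = 405
Δ = 6!·2!·2!/11! = 1/13860
Racah Σ t=2..4: t=2:+1/192 t=3:−1/36 t=4:+1/192 = -5/288
⇒ 3j(4 4 2; 0 0 0)² = 20/693, sgn -1
Racah Σ t=0..1: t=0:+1/720 t=1:−1/480 = -1/1440
⇒ 3j(4 4 2; 3 -3 0)² = 7/1980, sgn -1
4πI² = N·(3j₀)²·(3jₘ)² = 5/121
I = +1·√(0.0413223/4π) = 0.05734392

0.057344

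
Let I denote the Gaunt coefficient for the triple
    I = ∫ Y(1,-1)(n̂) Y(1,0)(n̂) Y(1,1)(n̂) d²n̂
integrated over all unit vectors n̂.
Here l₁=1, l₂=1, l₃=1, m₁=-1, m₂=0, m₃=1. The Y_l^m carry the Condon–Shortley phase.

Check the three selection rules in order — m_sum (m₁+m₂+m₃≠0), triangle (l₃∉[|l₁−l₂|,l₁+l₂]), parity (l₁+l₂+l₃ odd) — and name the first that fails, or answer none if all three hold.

Σmᵢ = 0  ✓
l₃∈[|l₁−l₂|,l₁+l₂]=[0,2], have l₃=1  ✓
Σlᵢ = 3 ⇒ odd  ✗

parity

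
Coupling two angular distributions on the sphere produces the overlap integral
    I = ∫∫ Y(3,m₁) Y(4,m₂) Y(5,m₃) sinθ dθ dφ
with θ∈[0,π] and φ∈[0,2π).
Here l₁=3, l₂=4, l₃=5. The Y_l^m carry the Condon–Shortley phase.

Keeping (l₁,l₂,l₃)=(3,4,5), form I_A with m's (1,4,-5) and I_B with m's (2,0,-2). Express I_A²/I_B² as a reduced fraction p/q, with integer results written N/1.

Shared (l₁,l₂,l₃)=(3,4,5): N and (l;000)² cancel in I_A²/I_B².
A: Δ = 2!·4!·6!/13! = 1/180180; Racah Σ t=2..2: t=2:+1/34560 = 1/34560; ⇒ 3j(3 4 5; 1 4 -5)² = 14/429, sgn +1
B: Δ = 2!·4!·6!/13! = 1/180180; Racah Σ t=0..1: t=0:+1/576 t=1:−1/864 = 1/1728; ⇒ 3j(3 4 5; 2 0 -2)² = 5/1287, sgn -1
I_A²/I_B² = (14/429)/(5/1287) = 42/5

42/5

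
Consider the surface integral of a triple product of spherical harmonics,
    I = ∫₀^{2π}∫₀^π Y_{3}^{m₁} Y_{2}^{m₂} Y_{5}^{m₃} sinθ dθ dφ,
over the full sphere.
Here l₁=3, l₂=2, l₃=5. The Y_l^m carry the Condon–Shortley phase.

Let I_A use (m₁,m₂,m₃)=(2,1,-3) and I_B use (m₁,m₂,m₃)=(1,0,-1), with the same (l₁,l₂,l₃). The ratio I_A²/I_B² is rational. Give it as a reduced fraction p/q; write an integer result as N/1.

Same 3,2,5: normalisation and zero-m 3j drop out of the ratio.
A: Δ: 0! 6! 4! / 11! → 1/2310; sum: t=0:+1/720 = 1/720; 3j²(3 2 5; 2 1 -3) = Δ·Π!·Σ² = 8/165  (sign +1)
B: Δ: 0! 6! 4! / 11! → 1/2310; sum: t=0:+1/192 = 1/192; 3j²(3 2 5; 1 0 -1) = Δ·Π!·Σ² = 3/77  (sign +1)
I_A²/I_B² = (8/165)/(3/77) = 56/45

56/45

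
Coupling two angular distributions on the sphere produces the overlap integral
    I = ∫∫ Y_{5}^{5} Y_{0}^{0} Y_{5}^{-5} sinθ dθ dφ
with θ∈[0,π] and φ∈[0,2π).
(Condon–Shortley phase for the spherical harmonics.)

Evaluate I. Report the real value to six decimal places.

-0.282095

Checks pass: Σm=0; 10 even; l₃=5∈[5,5].
(2·5+1)(2·0+1)(2·5+1) = 121
Δ: 0! 10! 0! / 11! → 1/11
sum: t=0:+1/14400 = 1/14400
3j²(5 0 5; 0 0 0) = Δ·Π!·Σ² = 1/11  (sign -1)
sum: t=0:+1/3628800 = 1/3628800
3j²(5 0 5; 5 0 -5) = Δ·Π!·Σ² = 1/11  (sign +1)
combine: 4πI² = 121·1/11·1/11 = 1/1
take √, sign -1: I = -0.28209479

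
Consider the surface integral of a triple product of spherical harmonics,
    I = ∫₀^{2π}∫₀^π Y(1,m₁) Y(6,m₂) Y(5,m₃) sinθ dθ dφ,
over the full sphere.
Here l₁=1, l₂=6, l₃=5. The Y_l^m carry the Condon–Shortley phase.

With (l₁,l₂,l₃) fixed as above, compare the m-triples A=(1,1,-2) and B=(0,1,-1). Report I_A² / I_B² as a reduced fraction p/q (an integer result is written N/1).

2/7

l's match ⇒ only the (l;m) 3-j factors differ between A and B.
A: triangle coeff Δ(1,6,5) = 1/858; Σ_t [0,0]: t=0:+1/60480 = 1/60480; (3j)²=5/429 [(1 6 5; 1 1 -2)], sign=-1
B: triangle coeff Δ(1,6,5) = 1/858; Σ_t [1,1]: t=1:−1/17280 = -1/17280; (3j)²=35/858 [(1 6 5; 0 1 -1)], sign=-1
I_A²/I_B² = (5/429)/(35/858) = 2/7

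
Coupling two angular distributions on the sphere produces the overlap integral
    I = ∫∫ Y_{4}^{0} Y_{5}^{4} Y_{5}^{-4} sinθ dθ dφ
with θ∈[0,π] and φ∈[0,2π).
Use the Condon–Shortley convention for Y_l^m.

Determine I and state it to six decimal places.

-0.130198

m-sum 0 ✓  L=14 even ✓  1≤5≤9 ✓
Π(2lᵢ+1) = 9×11×11 = 1089
triangle coeff Δ(4,5,5) = 1/3153150
Σ_t [0,4]: t=0:+1/69120 t=1:−1/1728 t=2:+1/576 t=3:−1/1728 t=4:+1/69120 = 7/11520
(3j)²=2/143 [(4 5 5; 0 0 0)], sign=-1
Σ_t [3,4]: t=3:−1/25920 t=4:+1/69120 = -1/41472
(3j)²=2/143 [(4 5 5; 0 4 -4)], sign=+1
⇒ 4πI² = 36/169
I = (-1)√(36/169/(4π)) = -0.13019760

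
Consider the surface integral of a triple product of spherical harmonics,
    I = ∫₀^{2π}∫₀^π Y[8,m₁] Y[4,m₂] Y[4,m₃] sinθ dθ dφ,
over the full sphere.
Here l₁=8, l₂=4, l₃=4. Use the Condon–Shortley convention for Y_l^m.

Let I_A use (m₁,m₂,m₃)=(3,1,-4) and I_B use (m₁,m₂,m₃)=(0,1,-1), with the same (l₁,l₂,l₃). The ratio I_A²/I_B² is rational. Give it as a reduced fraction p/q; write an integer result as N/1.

Same 8,4,4: normalisation and zero-m 3j drop out of the ratio.
A: Δ: 8! 8! 0! / 17! → 1/218790; sum: t=5:−1/29030400 = -1/29030400; 3j²(8 4 4; 3 1 -4) = Δ·Π!·Σ² = 1/1326  (sign -1)
B: Δ: 8! 8! 0! / 17! → 1/218790; sum: t=5:−1/518400 = -1/518400; 3j²(8 4 4; 0 1 -1) = Δ·Π!·Σ² = 1568/109395  (sign +1)
I_A²/I_B² = (1/1326)/(1568/109395) = 165/3136

165/3136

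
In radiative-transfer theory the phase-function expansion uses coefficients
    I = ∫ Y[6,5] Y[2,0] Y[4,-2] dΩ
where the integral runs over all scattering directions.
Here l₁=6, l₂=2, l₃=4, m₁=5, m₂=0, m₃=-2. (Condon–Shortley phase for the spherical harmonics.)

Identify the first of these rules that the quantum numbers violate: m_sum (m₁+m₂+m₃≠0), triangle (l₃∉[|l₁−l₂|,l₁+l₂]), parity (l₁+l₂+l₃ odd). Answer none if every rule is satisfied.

m_sum

azimuthal sum: 5 + 0 − 2 = 3  ✗
4 ≤ 4 ≤ 8 (triangle on l)
L = 6 + 2 + 4 = 12 (even)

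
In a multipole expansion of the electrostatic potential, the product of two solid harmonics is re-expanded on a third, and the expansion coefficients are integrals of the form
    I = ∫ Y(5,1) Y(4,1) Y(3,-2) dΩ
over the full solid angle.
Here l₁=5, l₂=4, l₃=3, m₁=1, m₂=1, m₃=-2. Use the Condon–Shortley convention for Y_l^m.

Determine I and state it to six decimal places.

m-sum 0 ✓  L=12 even ✓  1≤3≤9 ✓
Π(2lᵢ+1) = 11×9×7 = 693
triangle coeff Δ(5,4,3) = 1/180180
Σ_t [2,4]: t=2:+1/576 t=3:−1/144 t=4:+1/576 = -1/288
(3j)²=20/1001 [(5 4 3; 0 0 0)], sign=+1
Σ_t [3,4]: t=3:−1/432 t=4:+1/1152 = -5/3456
(3j)²=625/36036 [(5 4 3; 1 1 -2)], sign=+1
⇒ 4πI² = 3125/13013
I = (+1)√(3125/13013/(4π)) = 0.13823925

0.138239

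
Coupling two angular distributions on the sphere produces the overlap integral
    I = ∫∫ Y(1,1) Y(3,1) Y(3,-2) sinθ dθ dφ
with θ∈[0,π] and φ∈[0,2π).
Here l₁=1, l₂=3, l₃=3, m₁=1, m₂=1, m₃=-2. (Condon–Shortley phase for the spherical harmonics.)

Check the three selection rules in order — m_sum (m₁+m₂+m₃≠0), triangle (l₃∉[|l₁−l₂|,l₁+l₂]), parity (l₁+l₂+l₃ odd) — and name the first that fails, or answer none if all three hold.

parity

Σmᵢ = 0  ✓
l₃∈[|l₁−l₂|,l₁+l₂]=[2,4], have l₃=3  ✓
Σlᵢ = 7 ⇒ odd  ✗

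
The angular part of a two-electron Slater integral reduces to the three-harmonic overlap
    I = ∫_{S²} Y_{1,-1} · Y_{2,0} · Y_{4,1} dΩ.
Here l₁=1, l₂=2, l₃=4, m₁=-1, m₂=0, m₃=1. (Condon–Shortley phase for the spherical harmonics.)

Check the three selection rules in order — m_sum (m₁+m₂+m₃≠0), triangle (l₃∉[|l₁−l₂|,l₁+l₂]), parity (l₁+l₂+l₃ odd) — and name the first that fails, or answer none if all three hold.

triangle

m₁+m₂+m₃ = -1 + 0 + 1 = 0  ✓
triangle: |1−2|=1 ≤ l₃=4 ≤ 1+2=3  ✗
parity: l₁+l₂+l₃ = 7 is odd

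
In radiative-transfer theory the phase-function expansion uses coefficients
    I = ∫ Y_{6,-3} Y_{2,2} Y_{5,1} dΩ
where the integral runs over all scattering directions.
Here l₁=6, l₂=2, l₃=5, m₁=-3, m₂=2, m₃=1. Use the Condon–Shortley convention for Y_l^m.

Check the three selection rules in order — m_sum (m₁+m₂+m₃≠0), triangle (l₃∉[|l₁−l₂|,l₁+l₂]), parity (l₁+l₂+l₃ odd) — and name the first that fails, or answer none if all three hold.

parity

Σmᵢ = 0  ✓
l₃∈[|l₁−l₂|,l₁+l₂]=[4,8], have l₃=5  ✓
Σlᵢ = 13 ⇒ odd  ✗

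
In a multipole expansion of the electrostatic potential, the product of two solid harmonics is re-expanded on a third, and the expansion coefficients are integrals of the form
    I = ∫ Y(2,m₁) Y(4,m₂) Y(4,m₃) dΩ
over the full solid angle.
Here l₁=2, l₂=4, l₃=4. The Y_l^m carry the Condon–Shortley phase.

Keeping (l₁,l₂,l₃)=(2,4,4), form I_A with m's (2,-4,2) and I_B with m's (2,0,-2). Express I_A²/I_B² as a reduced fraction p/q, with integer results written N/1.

14/45

Shared (l₁,l₂,l₃)=(2,4,4): N and (l;000)² cancel in I_A²/I_B².
A: Δ = 2!·2!·6!/11! = 1/13860; Racah Σ t=0..0: t=0:+1/2880 = 1/2880; ⇒ 3j(2 4 4; 2 -4 2)² = 2/165, sgn +1
B: Δ = 2!·2!·6!/11! = 1/13860; Racah Σ t=0..0: t=0:+1/192 = 1/192; ⇒ 3j(2 4 4; 2 0 -2)² = 3/77, sgn +1
I_A²/I_B² = (2/165)/(3/77) = 14/45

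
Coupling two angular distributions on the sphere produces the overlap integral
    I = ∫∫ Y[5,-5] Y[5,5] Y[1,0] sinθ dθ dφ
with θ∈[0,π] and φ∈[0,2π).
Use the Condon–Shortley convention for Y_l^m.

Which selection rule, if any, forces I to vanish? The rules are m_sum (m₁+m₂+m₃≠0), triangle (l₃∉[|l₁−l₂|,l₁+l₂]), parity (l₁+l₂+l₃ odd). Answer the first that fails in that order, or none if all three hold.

parity

Σmᵢ = 0  ✓
l₃∈[|l₁−l₂|,l₁+l₂]=[0,10], have l₃=1  ✓
Σlᵢ = 11 ⇒ odd  ✗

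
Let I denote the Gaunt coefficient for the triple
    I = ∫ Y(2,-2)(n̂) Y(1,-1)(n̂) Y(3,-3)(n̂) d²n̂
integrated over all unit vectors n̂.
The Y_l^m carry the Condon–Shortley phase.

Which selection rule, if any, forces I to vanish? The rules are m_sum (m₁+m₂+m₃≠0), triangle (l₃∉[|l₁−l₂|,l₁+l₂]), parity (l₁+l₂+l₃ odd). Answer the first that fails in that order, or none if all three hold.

azimuthal sum: -2 − 1 − 3 = -6  ✗
1 ≤ 3 ≤ 3 (triangle on l)
L = 2 + 1 + 3 = 6 (even)

m_sum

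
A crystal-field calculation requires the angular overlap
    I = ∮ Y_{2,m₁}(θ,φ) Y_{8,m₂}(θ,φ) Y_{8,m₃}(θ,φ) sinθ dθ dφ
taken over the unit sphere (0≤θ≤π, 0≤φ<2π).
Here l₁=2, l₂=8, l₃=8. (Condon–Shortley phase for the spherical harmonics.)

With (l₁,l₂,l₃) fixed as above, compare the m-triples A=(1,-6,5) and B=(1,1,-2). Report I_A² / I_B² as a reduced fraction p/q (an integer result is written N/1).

l's match ⇒ only the (l;m) 3-j factors differ between A and B.
A: triangle coeff Δ(2,8,8) = 1/348840; Σ_t [0,1]: t=0:+1/1916006400 t=1:−1/12454041600 = 1/2264371200; (3j)²=847/38760 [(2 8 8; 1 -6 5)], sign=-1
B: triangle coeff Δ(2,8,8) = 1/348840; Σ_t [0,1]: t=0:+1/87091200 t=1:−1/58060800 = -1/174182400; (3j)²=7/2584 [(2 8 8; 1 1 -2)], sign=-1
I_A²/I_B² = (847/38760)/(7/2584) = 121/15

121/15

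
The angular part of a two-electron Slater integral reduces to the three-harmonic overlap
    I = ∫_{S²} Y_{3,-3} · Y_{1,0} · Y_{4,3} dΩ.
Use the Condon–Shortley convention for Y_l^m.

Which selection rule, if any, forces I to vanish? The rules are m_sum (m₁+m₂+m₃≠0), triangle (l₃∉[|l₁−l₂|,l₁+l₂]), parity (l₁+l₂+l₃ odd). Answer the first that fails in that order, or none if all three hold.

none

Σmᵢ = 0  ✓
l₃∈[|l₁−l₂|,l₁+l₂]=[2,4], have l₃=4  ✓
Σlᵢ = 8 ⇒ even  ✓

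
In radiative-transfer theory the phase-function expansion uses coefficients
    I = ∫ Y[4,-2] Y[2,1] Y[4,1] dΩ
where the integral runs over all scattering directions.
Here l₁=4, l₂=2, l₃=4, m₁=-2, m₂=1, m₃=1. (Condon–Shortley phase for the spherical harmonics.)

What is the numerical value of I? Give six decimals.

Rules hold: Σm=0, L=10 even, 2≤4≤6.
N = 9·5·9 = 405
Δ = 2!·6!·2!/11! = 1/13860
Racah Σ t=0..2: t=0:+1/192 t=1:−1/36 t=2:+1/192 = -5/288
⇒ 3j(4 2 4; 0 0 0)² = 20/693, sgn -1
Racah Σ t=1..2: t=1:−1/240 t=2:+1/96 = 1/160
⇒ 3j(4 2 4; -2 1 1)² = 27/1540, sgn -1
4πI² = N·(3j₀)²·(3jₘ)² = 1215/5929
I = +1·√(0.204925/4π) = 0.12770047

0.127700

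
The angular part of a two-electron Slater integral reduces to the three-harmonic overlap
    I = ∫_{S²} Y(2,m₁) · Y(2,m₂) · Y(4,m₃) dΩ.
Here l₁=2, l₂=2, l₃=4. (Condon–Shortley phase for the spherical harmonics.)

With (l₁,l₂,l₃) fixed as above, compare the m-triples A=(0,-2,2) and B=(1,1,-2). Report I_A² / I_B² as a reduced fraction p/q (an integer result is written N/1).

3/8

Shared (l₁,l₂,l₃)=(2,2,4): N and (l;000)² cancel in I_A²/I_B².
A: Δ = 0!·4!·4!/9! = 1/630; Racah Σ t=0..0: t=0:+1/96 = 1/96; ⇒ 3j(2 2 4; 0 -2 2)² = 1/42, sgn +1
B: Δ = 0!·4!·4!/9! = 1/630; Racah Σ t=0..0: t=0:+1/36 = 1/36; ⇒ 3j(2 2 4; 1 1 -2)² = 4/63, sgn +1
I_A²/I_B² = (1/42)/(4/63) = 3/8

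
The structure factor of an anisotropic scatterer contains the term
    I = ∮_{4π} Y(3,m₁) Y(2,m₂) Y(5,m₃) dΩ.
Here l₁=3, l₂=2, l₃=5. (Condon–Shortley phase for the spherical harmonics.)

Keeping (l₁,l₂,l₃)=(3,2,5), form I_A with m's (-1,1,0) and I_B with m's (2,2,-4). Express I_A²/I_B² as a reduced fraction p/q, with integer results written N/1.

l's match ⇒ only the (l;m) 3-j factors differ between A and B.
A: triangle coeff Δ(3,2,5) = 1/2310; Σ_t [0,0]: t=0:+1/288 = 1/288; (3j)²=5/231 [(3 2 5; -1 1 0)], sign=-1
B: triangle coeff Δ(3,2,5) = 1/2310; Σ_t [0,0]: t=0:+1/2880 = 1/2880; (3j)²=3/55 [(3 2 5; 2 2 -4)], sign=-1
I_A²/I_B² = (5/231)/(3/55) = 25/63

25/63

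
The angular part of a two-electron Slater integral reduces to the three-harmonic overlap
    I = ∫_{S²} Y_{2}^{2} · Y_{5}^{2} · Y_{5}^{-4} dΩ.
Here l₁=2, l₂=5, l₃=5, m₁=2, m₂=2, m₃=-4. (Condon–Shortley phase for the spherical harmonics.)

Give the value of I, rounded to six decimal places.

-0.137240

Checks pass: Σm=0; 12 even; l₃=5∈[3,7].
(2·2+1)(2·5+1)(2·5+1) = 605
Δ: 2! 2! 8! / 13! → 1/38610
sum: t=0:+1/2880 t=1:−1/576 t=2:+1/2880 = -1/960
3j²(2 5 5; 0 0 0) = Δ·Π!·Σ² = 10/429  (sign +1)
sum: t=0:+1/20160 = 1/20160
3j²(2 5 5; 2 2 -4) = Δ·Π!·Σ² = 12/715  (sign -1)
combine: 4πI² = 605·10/429·12/715 = 40/169
take √, sign -1: I = -0.13724032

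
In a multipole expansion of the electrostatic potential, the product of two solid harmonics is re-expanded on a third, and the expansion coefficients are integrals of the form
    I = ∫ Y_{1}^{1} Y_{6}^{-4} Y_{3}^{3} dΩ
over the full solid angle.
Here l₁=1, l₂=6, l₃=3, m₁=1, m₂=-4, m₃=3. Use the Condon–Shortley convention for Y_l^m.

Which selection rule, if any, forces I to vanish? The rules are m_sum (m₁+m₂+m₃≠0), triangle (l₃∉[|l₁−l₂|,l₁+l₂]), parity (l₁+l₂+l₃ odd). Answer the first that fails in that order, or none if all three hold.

triangle

Σmᵢ = 0  ✓
l₃∈[|l₁−l₂|,l₁+l₂]=[5,7], have l₃=3  ✗
Σlᵢ = 10 ⇒ even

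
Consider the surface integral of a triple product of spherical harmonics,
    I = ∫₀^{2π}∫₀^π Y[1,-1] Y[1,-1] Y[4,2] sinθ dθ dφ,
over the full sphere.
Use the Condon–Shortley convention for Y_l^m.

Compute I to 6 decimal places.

l₃=4 ∉ [0,2] — triangle fails ⇒ I = 0

0.000000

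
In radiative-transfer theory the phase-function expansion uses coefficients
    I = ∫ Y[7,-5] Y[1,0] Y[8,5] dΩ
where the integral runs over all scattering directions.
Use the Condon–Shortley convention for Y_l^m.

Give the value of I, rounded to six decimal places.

Rules hold: Σm=0, L=16 even, 6≤8≤8.
N = 15·3·17 = 765
Δ = 0!·14!·2!/17! = 1/2040
Racah Σ t=0..0: t=0:+1/25401600 = 1/25401600
⇒ 3j(7 1 8; 0 0 0)² = 8/255, sgn +1
Racah Σ t=0..0: t=0:+1/958003200 = 1/958003200
⇒ 3j(7 1 8; -5 0 5)² = 13/680, sgn -1
4πI² = N·(3j₀)²·(3jₘ)² = 39/85
I = -1·√(0.458824/4π) = -0.19108118

-0.191081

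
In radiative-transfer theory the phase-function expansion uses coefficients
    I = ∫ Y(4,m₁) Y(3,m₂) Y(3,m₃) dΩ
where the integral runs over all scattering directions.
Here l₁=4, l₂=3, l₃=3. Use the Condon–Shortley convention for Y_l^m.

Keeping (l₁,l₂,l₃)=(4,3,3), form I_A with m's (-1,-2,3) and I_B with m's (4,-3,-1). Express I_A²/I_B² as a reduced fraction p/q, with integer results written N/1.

5/7

Shared (l₁,l₂,l₃)=(4,3,3): N and (l;000)² cancel in I_A²/I_B².
A: Δ = 4!·4!·2!/11! = 1/34650; Racah Σ t=1..1: t=1:−1/288 = -1/288; ⇒ 3j(4 3 3; -1 -2 3)² = 5/231, sgn -1
B: Δ = 4!·4!·2!/11! = 1/34650; Racah Σ t=0..0: t=0:+1/1152 = 1/1152; ⇒ 3j(4 3 3; 4 -3 -1)² = 1/33, sgn +1
I_A²/I_B² = (5/231)/(1/33) = 5/7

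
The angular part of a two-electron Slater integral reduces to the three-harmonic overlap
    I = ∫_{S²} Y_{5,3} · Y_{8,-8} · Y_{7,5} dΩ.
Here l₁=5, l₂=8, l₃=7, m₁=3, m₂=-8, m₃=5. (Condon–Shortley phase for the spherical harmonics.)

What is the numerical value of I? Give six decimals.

0.177762

Checks pass: Σm=0; 20 even; l₃=7∈[3,13].
(2·5+1)(2·8+1)(2·7+1) = 2805
Δ: 6! 4! 10! / 21! → 1/814773960
sum: t=1:−1/87091200 t=2:+1/4976640 t=3:−1/2073600 t=4:+1/4976640 t=5:−1/87091200 = -1/9676800
3j²(5 8 7; 0 0 0) = Δ·Π!·Σ² = 360/46189  (sign +1)
sum: t=0:+1/10450944000 = 1/10450944000
3j²(5 8 7; 3 -8 5) = Δ·Π!·Σ² = 88/4845  (sign +1)
combine: 4πI² = 2805·360/46189·88/4845 = 31680/79781
take √, sign +1: I = 0.17776159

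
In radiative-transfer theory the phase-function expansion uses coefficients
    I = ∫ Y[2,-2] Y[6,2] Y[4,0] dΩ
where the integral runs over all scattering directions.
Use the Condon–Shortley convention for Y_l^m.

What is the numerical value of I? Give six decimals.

Checks pass: Σm=0; 12 even; l₃=4∈[4,8].
(2·2+1)(2·6+1)(2·4+1) = 585
Δ: 4! 0! 8! / 13! → 1/6435
sum: t=2:+1/2304 = 1/2304
3j²(2 6 4; 0 0 0) = Δ·Π!·Σ² = 5/143  (sign +1)
sum: t=4:+1/13824 = 1/13824
3j²(2 6 4; -2 2 0) = Δ·Π!·Σ² = 14/1287  (sign +1)
combine: 4πI² = 585·5/143·14/1287 = 350/1573
take √, sign +1: I = 0.13306527

0.133065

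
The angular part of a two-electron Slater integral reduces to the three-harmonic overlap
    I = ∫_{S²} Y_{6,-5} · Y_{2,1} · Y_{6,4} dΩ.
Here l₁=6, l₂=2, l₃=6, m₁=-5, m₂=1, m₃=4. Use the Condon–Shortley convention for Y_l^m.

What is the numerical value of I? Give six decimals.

-0.197649

Checks pass: Σm=0; 14 even; l₃=6∈[4,8].
(2·6+1)(2·2+1)(2·6+1) = 845
Δ: 2! 10! 2! / 15! → 1/90090
sum: t=0:+1/69120 t=1:−1/14400 t=2:+1/69120 = -7/172800
3j²(6 2 6; 0 0 0) = Δ·Π!·Σ² = 14/715  (sign -1)
sum: t=1:−1/7257600 t=2:+1/725760 = 1/806400
3j²(6 2 6; -5 1 4) = Δ·Π!·Σ² = 27/910  (sign +1)
combine: 4πI² = 845·14/715·27/910 = 27/55
take √, sign -1: I = -0.19764945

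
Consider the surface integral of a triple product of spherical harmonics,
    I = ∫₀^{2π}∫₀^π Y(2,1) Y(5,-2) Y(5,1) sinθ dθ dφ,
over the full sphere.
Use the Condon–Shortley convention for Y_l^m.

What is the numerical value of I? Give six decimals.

0.104819

Checks pass: Σm=0; 12 even; l₃=5∈[3,7].
(2·2+1)(2·5+1)(2·5+1) = 605
Δ: 2! 2! 8! / 13! → 1/38610
sum: t=0:+1/2880 t=1:−1/576 t=2:+1/2880 = -1/960
3j²(2 5 5; 0 0 0) = Δ·Π!·Σ² = 10/429  (sign +1)
sum: t=0:+1/1440 t=1:−1/2880 = 1/2880
3j²(2 5 5; 1 -2 1) = Δ·Π!·Σ² = 7/715  (sign +1)
combine: 4πI² = 605·10/429·7/715 = 70/507
take √, sign +1: I = 0.10481902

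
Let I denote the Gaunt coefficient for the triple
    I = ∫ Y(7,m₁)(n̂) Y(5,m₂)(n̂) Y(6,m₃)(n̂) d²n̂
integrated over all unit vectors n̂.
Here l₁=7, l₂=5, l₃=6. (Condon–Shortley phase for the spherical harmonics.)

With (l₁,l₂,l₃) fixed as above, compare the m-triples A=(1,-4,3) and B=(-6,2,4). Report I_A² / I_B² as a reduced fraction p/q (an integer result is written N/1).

Shared (l₁,l₂,l₃)=(7,5,6): N and (l;000)² cancel in I_A²/I_B².
A: Δ = 6!·8!·4!/19! = 1/174594420; Racah Σ t=0..1: t=0:+1/6220800 t=1:−1/2073600 = -1/3110400; ⇒ 3j(7 5 6; 1 -4 3)² = 3136/230945, sgn +1
B: Δ = 6!·8!·4!/19! = 1/174594420; Racah Σ t=5..6: t=5:−1/19353600 t=6:+1/21772800 = -1/174182400; ⇒ 3j(7 5 6; -6 2 4)² = 1/3876, sgn -1
I_A²/I_B² = (3136/230945)/(1/3876) = 37632/715

37632/715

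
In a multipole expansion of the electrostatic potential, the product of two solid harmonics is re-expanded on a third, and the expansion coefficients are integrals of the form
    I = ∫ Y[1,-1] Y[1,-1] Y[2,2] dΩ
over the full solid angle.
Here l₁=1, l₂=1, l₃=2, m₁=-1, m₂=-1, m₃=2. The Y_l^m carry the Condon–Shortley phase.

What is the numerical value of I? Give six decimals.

m-sum 0 ✓  L=4 even ✓  0≤2≤2 ✓
Π(2lᵢ+1) = 3×3×5 = 45
triangle coeff Δ(1,1,2) = 1/30
Σ_t [0,0]: t=0:+1/1 = 1/1
(3j)²=2/15 [(1 1 2; 0 0 0)], sign=+1
Σ_t [0,0]: t=0:+1/4 = 1/4
(3j)²=1/5 [(1 1 2; -1 -1 2)], sign=+1
⇒ 4πI² = 6/5
I = (+1)√(6/5/(4π)) = 0.30901936

0.309019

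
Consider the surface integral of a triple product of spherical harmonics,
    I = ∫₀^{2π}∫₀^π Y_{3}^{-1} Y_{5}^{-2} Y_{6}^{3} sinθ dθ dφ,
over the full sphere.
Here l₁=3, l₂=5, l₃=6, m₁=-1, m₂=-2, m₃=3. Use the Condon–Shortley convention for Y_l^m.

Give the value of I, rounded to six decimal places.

-0.152880

Checks pass: Σm=0; 14 even; l₃=6∈[2,8].
(2·3+1)(2·5+1)(2·6+1) = 1001
Δ: 2! 4! 8! / 15! → 1/675675
sum: t=0:+1/8640 t=1:−1/2304 t=2:+1/8640 = -7/34560
3j²(3 5 6; 0 0 0) = Δ·Π!·Σ² = 7/429  (sign -1)
sum: t=0:+1/34560 t=1:−1/8640 t=2:+1/40320 = -1/16128
3j²(3 5 6; -1 -2 3) = Δ·Π!·Σ² = 18/1001  (sign +1)
combine: 4πI² = 1001·7/429·18/1001 = 42/143
take √, sign -1: I = -0.15288036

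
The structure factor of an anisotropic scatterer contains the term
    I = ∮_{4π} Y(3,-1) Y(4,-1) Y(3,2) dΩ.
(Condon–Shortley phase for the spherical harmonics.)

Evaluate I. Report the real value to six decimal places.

Rules hold: Σm=0, L=10 even, 1≤3≤7.
N = 7·9·7 = 441
Δ = 4!·2!·4!/11! = 1/34650
Racah Σ t=1..3: t=1:−1/72 t=2:+1/16 t=3:−1/72 = 5/144
⇒ 3j(3 4 3; 0 0 0)² = 2/77, sgn -1
Racah Σ t=2..3: t=2:+1/48 t=3:−1/144 = 1/72
⇒ 3j(3 4 3; -1 -1 2)² = 16/693, sgn -1
4πI² = N·(3j₀)²·(3jₘ)² = 32/121
I = +1·√(0.264463/4π) = 0.14506992

0.145070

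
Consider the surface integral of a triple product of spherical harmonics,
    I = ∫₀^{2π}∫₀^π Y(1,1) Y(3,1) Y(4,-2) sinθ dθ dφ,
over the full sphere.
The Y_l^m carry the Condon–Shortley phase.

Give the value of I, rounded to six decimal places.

0.238414

Checks pass: Σm=0; 8 even; l₃=4∈[2,4].
(2·1+1)(2·3+1)(2·4+1) = 189
Δ: 0! 2! 6! / 9! → 1/252
sum: t=0:+1/36 = 1/36
3j²(1 3 4; 0 0 0) = Δ·Π!·Σ² = 4/63  (sign +1)
sum: t=0:+1/96 = 1/96
3j²(1 3 4; 1 1 -2) = Δ·Π!·Σ² = 5/84  (sign +1)
combine: 4πI² = 189·4/63·5/84 = 5/7
take √, sign +1: I = 0.23841361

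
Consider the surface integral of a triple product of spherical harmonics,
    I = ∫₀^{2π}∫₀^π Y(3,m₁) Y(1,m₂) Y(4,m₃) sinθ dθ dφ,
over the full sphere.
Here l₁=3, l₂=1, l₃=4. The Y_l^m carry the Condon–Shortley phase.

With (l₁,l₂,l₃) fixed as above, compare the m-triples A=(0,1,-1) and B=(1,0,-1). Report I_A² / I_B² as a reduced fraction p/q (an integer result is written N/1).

Shared (l₁,l₂,l₃)=(3,1,4): N and (l;000)² cancel in I_A²/I_B².
A: Δ = 0!·6!·2!/9! = 1/252; Racah Σ t=0..0: t=0:+1/72 = 1/72; ⇒ 3j(3 1 4; 0 1 -1)² = 5/126, sgn -1
B: Δ = 0!·6!·2!/9! = 1/252; Racah Σ t=0..0: t=0:+1/48 = 1/48; ⇒ 3j(3 1 4; 1 0 -1)² = 5/84, sgn -1
I_A²/I_B² = (5/126)/(5/84) = 2/3

2/3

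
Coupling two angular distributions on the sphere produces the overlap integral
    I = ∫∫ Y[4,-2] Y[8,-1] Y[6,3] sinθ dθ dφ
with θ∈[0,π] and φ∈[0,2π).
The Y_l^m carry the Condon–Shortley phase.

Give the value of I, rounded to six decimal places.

0.158521

Checks pass: Σm=0; 18 even; l₃=6∈[4,12].
(2·4+1)(2·8+1)(2·6+1) = 1989
Δ: 6! 2! 10! / 19! → 1/23279256
sum: t=2:+1/1658880 t=3:−1/518400 t=4:+1/1658880 = -1/1382400
3j²(4 8 6; 0 0 0) = Δ·Π!·Σ² = 504/46189  (sign -1)
sum: t=4:+1/2903040 t=5:−1/9676800 t=6:+1/522547200 = 127/522547200
3j²(4 8 6; -2 -1 3) = Δ·Π!·Σ² = 16129/1108536  (sign -1)
combine: 4πI² = 1989·504/46189·16129/1108536 = 3048381/9653501
take √, sign +1: I = 0.15852117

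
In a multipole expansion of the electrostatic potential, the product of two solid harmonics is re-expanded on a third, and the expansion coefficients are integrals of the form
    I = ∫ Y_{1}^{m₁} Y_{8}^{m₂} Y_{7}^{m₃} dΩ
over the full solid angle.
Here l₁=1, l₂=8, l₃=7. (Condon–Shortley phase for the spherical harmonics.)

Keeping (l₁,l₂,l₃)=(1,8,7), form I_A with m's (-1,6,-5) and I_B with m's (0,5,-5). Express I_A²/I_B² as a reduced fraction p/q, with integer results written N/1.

l's match ⇒ only the (l;m) 3-j factors differ between A and B.
A: triangle coeff Δ(1,8,7) = 1/2040; Σ_t [2,2]: t=2:+1/1916006400 = 1/1916006400; (3j)²=91/2040 [(1 8 7; -1 6 -5)], sign=+1
B: triangle coeff Δ(1,8,7) = 1/2040; Σ_t [1,1]: t=1:−1/958003200 = -1/958003200; (3j)²=13/680 [(1 8 7; 0 5 -5)], sign=-1
I_A²/I_B² = (91/2040)/(13/680) = 7/3

7/3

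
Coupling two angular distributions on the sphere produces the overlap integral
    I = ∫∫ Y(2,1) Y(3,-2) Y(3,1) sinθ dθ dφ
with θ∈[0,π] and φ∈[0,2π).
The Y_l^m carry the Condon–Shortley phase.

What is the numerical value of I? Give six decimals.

m-sum 0 ✓  L=8 even ✓  1≤3≤5 ✓
Π(2lᵢ+1) = 5×7×7 = 245
triangle coeff Δ(2,3,3) = 1/3780
Σ_t [0,2]: t=0:+1/24 t=1:−1/4 t=2:+1/24 = -1/6
(3j)²=4/105 [(2 3 3; 0 0 0)], sign=+1
Σ_t [0,1]: t=0:+1/12 t=1:−1/48 = 1/16
(3j)²=1/28 [(2 3 3; 1 -2 1)], sign=+1
⇒ 4πI² = 1/3
I = (+1)√(1/3/(4π)) = 0.16286750

0.162868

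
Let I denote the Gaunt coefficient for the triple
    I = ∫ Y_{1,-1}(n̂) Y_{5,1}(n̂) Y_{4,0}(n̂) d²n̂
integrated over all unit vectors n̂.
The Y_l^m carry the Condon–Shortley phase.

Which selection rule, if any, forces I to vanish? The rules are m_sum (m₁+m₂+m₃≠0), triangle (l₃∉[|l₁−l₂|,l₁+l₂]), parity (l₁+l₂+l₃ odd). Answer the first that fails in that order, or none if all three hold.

azimuthal sum: -1 + 1 + 0 = 0  ✓
4 ≤ 4 ≤ 6 (triangle on l)  ✓
L = 1 + 5 + 4 = 10 (even)  ✓

none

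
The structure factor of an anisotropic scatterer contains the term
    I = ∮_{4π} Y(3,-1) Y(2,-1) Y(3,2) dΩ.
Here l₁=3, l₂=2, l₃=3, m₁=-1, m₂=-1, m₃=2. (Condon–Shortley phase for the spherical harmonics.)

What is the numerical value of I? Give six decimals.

Rules hold: Σm=0, L=8 even, 1≤3≤5.
N = 7·5·7 = 245
Δ = 2!·4!·2!/9! = 1/3780
Racah Σ t=0..2: t=0:+1/24 t=1:−1/4 t=2:+1/24 = -1/6
⇒ 3j(3 2 3; 0 0 0)² = 4/105, sgn +1
Racah Σ t=0..1: t=0:+1/48 t=1:−1/12 = -1/16
⇒ 3j(3 2 3; -1 -1 2)² = 1/28, sgn +1
4πI² = N·(3j₀)²·(3jₘ)² = 1/3
I = +1·√(0.333333/4π) = 0.16286750

0.162868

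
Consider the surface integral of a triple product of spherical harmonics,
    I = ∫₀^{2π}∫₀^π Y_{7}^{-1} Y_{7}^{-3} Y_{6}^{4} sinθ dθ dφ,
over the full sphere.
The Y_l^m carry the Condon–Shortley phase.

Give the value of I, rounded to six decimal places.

m-sum 0 ✓  L=20 even ✓  0≤6≤14 ✓
Π(2lᵢ+1) = 15×15×13 = 2925
triangle coeff Δ(7,7,6) = 1/2444321880
Σ_t [1,7]: t=1:−1/2612736000 t=2:+1/20736000 t=3:−1/1658880 t=4:+1/746496 t=5:−1/1658880 t=6:+1/20736000 t=7:−1/2612736000 = 1/4354560
(3j)²=1000/138567 [(7 7 6; 0 0 0)], sign=+1
Σ_t [2,4]: t=2:+1/49766400 t=3:−1/10368000 t=4:+1/19906560 = -13/497664000
(3j)²=91/17765 [(7 7 6; -1 -3 4)], sign=-1
⇒ 4πI² = 1365000/12623809
I = (-1)√(1365000/12623809/(4π)) = -0.09276116

-0.092761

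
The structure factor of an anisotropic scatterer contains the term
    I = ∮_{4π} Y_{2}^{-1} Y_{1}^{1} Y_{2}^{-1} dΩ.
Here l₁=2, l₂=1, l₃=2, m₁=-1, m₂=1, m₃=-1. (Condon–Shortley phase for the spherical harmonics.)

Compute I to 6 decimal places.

-1 + 1 − 1 = -1 ≠ 0: azimuthal integral kills it; I = 0

0.000000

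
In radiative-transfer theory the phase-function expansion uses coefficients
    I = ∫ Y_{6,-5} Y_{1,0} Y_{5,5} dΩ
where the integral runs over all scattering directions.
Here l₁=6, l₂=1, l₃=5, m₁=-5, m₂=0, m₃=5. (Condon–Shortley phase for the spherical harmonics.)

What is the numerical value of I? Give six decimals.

-0.135514

m-sum 0 ✓  L=12 even ✓  5≤5≤7 ✓
Π(2lᵢ+1) = 13×3×11 = 429
triangle coeff Δ(6,1,5) = 1/858
Σ_t [1,1]: t=1:−1/14400 = -1/14400
(3j)²=6/143 [(6 1 5; 0 0 0)], sign=+1
Σ_t [1,1]: t=1:−1/3628800 = -1/3628800
(3j)²=1/78 [(6 1 5; -5 0 5)], sign=-1
⇒ 4πI² = 3/13
I = (-1)√(3/13/(4π)) = -0.13551395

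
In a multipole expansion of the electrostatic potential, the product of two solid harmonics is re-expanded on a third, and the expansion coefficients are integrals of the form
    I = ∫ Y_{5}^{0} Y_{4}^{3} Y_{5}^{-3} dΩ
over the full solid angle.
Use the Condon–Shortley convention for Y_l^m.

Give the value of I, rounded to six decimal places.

0.130198

Checks pass: Σm=0; 14 even; l₃=5∈[1,9].
(2·5+1)(2·4+1)(2·5+1) = 1089
Δ: 4! 6! 4! / 15! → 1/3153150
sum: t=0:+1/69120 t=1:−1/1728 t=2:+1/576 t=3:−1/1728 t=4:+1/69120 = 7/11520
3j²(5 4 5; 0 0 0) = Δ·Π!·Σ² = 2/143  (sign -1)
sum: t=3:−1/6912 t=4:+1/17280 = -1/11520
3j²(5 4 5; 0 3 -3) = Δ·Π!·Σ² = 2/143  (sign -1)
combine: 4πI² = 1089·2/143·2/143 = 36/169
take √, sign +1: I = 0.13019760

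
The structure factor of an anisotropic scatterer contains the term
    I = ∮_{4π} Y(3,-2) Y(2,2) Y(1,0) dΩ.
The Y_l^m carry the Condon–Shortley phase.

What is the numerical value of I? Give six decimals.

0.184674

Checks pass: Σm=0; 6 even; l₃=1∈[1,5].
(2·3+1)(2·2+1)(2·1+1) = 105
Δ: 4! 2! 0! / 7! → 1/105
sum: t=2:+1/4 = 1/4
3j²(3 2 1; 0 0 0) = Δ·Π!·Σ² = 3/35  (sign -1)
sum: t=4:+1/24 = 1/24
3j²(3 2 1; -2 2 0) = Δ·Π!·Σ² = 1/21  (sign -1)
combine: 4πI² = 105·3/35·1/21 = 3/7
take √, sign +1: I = 0.18467439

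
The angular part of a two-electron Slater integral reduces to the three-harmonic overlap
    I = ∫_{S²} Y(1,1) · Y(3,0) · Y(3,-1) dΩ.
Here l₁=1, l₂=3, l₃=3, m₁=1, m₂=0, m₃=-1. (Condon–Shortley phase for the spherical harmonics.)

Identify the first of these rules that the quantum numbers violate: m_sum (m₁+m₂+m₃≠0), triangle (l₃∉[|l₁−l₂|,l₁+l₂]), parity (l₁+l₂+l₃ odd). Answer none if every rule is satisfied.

azimuthal sum: 1 + 0 − 1 = 0  ✓
2 ≤ 3 ≤ 4 (triangle on l)  ✓
L = 1 + 3 + 3 = 7 (odd)  ✗

parity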